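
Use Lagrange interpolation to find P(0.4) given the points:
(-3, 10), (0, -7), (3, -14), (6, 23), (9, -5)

Lagrange interpolation formula:
P(x) = Σ yᵢ × Lᵢ(x)
where Lᵢ(x) = Π_{j≠i} (x - xⱼ)/(xᵢ - xⱼ)

L_0(0.4) = (0.4 - 0)/(-3 - 0) × (0.4 - 3)/(-3 - 3) × (0.4 - 6)/(-3 - 6) × (0.4 - 9)/(-3 - 9) = -0.025765
L_1(0.4) = (0.4 - (-3))/(0 - (-3)) × (0.4 - 3)/(0 - 3) × (0.4 - 6)/(0 - 6) × (0.4 - 9)/(0 - 9) = 0.875997
L_2(0.4) = (0.4 - (-3))/(3 - (-3)) × (0.4 - 0)/(3 - 0) × (0.4 - 6)/(3 - 6) × (0.4 - 9)/(3 - 9) = 0.202153
L_3(0.4) = (0.4 - (-3))/(6 - (-3)) × (0.4 - 0)/(6 - 0) × (0.4 - 3)/(6 - 3) × (0.4 - 9)/(6 - 9) = -0.062571
L_4(0.4) = (0.4 - (-3))/(9 - (-3)) × (0.4 - 0)/(9 - 0) × (0.4 - 3)/(9 - 3) × (0.4 - 6)/(9 - 6) = 0.010186

P(0.4) = 10×L_0(0.4) + (-7)×L_1(0.4) + (-14)×L_2(0.4) + 23×L_3(0.4) + (-5)×L_4(0.4)
P(0.4) = -10.709834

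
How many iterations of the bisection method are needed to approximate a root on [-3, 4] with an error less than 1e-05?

We need (b-a)/2^n ≤ 1e-05
(4 - (-3))/2^n ≤ 1e-05
7/2^n ≤ 1e-05
2^n ≥ 700000
n ≥ log₂(700000) = 19.42
n ≥ 20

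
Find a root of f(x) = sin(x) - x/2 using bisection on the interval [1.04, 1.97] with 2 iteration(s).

f(x) = sin(x) - x/2
Initial interval: [1.04, 1.97]

Iteration 1:
  c_1 = (1.040000 + 1.970000)/2 = 1.505000
  f(c_1) = f(1.505000) = 0.245336
  f(a) × f(c) ≥ 0, new interval: [1.505000, 1.970000]
Iteration 2:
  c_2 = (1.505000 + 1.970000)/2 = 1.737500
  f(c_2) = f(1.737500) = 0.117387
  f(a) × f(c) ≥ 0, new interval: [1.737500, 1.970000]

After 2 iteration(s), the approximation is c_2 = 1.737500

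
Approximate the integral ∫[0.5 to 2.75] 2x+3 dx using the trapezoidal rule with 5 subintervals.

f(x) = 2x+3
a = 0.5, b = 2.75, n = 5
h = (b - a)/n = 0.450000

Trapezoidal rule: (h/2)[f(x₀) + 2f(x₁) + 2f(x₂) + ... + f(xₙ)]

x_0 = 0.5000, f(x_0) = 4.000000, coefficient = 1
x_1 = 0.9500, f(x_1) = 4.900000, coefficient = 2
x_2 = 1.4000, f(x_2) = 5.800000, coefficient = 2
x_3 = 1.8500, f(x_3) = 6.700000, coefficient = 2
x_4 = 2.3000, f(x_4) = 7.600000, coefficient = 2
x_5 = 2.7500, f(x_5) = 8.500000, coefficient = 1

I ≈ (0.450000/2) × 62.500000 = 14.062500
Exact value: 14.062500
Error: 0.000000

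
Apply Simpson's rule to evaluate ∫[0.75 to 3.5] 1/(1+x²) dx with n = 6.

f(x) = 1/(1+x²)
a = 0.75, b = 3.5, n = 6
h = (b - a)/n = 0.458333

Simpson's rule: (h/3)[f(x₀) + 4f(x₁) + 2f(x₂) + ... + f(xₙ)]

x_0 = 0.7500, f(x_0) = 0.640000, coefficient = 1
x_1 = 1.2083, f(x_1) = 0.406493, coefficient = 4
x_2 = 1.6667, f(x_2) = 0.264706, coefficient = 2
x_3 = 2.1250, f(x_3) = 0.181303, coefficient = 4
x_4 = 2.5833, f(x_4) = 0.130317, coefficient = 2
x_5 = 3.0417, f(x_5) = 0.097544, coefficient = 4
x_6 = 3.5000, f(x_6) = 0.075472, coefficient = 1

I ≈ (0.458333/3) × 4.246878 = 0.648829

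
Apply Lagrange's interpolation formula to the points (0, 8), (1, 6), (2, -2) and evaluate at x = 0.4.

Lagrange interpolation formula:
P(x) = Σ yᵢ × Lᵢ(x)
where Lᵢ(x) = Π_{j≠i} (x - xⱼ)/(xᵢ - xⱼ)

L_0(0.4) = (0.4 - 1)/(0 - 1) × (0.4 - 2)/(0 - 2) = 0.480000
L_1(0.4) = (0.4 - 0)/(1 - 0) × (0.4 - 2)/(1 - 2) = 0.640000
L_2(0.4) = (0.4 - 0)/(2 - 0) × (0.4 - 1)/(2 - 1) = -0.120000

P(0.4) = 8×L_0(0.4) + 6×L_1(0.4) + (-2)×L_2(0.4)
P(0.4) = 7.920000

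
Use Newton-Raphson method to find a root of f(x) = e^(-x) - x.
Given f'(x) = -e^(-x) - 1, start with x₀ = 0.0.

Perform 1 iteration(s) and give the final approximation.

f(x) = e^(-x) - x
f'(x) = -e^(-x) - 1
x₀ = 0.0

Newton-Raphson formula: x_{n+1} = x_n - f(x_n)/f'(x_n)

Iteration 1:
  f(0.000000) = 1.000000
  f'(0.000000) = -2.000000
  x_1 = 0.000000 - 1.000000/(-2.000000) = 0.500000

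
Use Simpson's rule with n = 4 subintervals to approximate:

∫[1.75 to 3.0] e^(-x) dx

f(x) = e^(-x)
a = 1.75, b = 3.0, n = 4
h = (b - a)/n = 0.312500

Simpson's rule: (h/3)[f(x₀) + 4f(x₁) + 2f(x₂) + ... + f(xₙ)]

x_0 = 1.7500, f(x_0) = 0.173774, coefficient = 1
x_1 = 2.0625, f(x_1) = 0.127136, coefficient = 4
x_2 = 2.3750, f(x_2) = 0.093014, coefficient = 2
x_3 = 2.6875, f(x_3) = 0.068051, coefficient = 4
x_4 = 3.0000, f(x_4) = 0.049787, coefficient = 1

I ≈ (0.312500/3) × 1.190336 = 0.123993
Exact value: 0.123987
Error: 0.000006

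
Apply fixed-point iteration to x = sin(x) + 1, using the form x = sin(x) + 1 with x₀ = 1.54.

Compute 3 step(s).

Equation: x = sin(x) + 1
Fixed-point form: x = sin(x) + 1
x₀ = 1.54

x_1 = g(1.540000) = 1.999526
x_2 = g(1.999526) = 1.909495
x_3 = g(1.909495) = 1.943188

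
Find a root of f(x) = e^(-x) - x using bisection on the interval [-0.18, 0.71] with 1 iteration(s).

f(x) = e^(-x) - x
Initial interval: [-0.18, 0.71]

Iteration 1:
  c_1 = (-0.180000 + 0.710000)/2 = 0.265000
  f(c_1) = f(0.265000) = 0.502206
  f(a) × f(c) ≥ 0, new interval: [0.265000, 0.710000]

After 1 iteration(s), the approximation is c_1 = 0.265000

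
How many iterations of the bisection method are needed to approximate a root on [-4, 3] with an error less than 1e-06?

We need (b-a)/2^n ≤ 1e-06
(3 - (-4))/2^n ≤ 1e-06
7/2^n ≤ 1e-06
2^n ≥ 7000000
n ≥ log₂(7000000) = 22.74
n ≥ 23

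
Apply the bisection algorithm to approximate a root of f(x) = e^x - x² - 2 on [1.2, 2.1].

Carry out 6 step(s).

f(x) = e^x - x² - 2
Initial interval: [1.2, 2.1]

Iteration 1:
  c_1 = (1.200000 + 2.100000)/2 = 1.650000
  f(c_1) = f(1.650000) = 0.484480
  f(a) × f(c) < 0, new interval: [1.200000, 1.650000]
Iteration 2:
  c_2 = (1.200000 + 1.650000)/2 = 1.425000
  f(c_2) = f(1.425000) = 0.127233
  f(a) × f(c) < 0, new interval: [1.200000, 1.425000]
Iteration 3:
  c_3 = (1.200000 + 1.425000)/2 = 1.312500
  f(c_3) = f(1.312500) = -0.007206
  f(a) × f(c) ≥ 0, new interval: [1.312500, 1.425000]
Iteration 4:
  c_4 = (1.312500 + 1.425000)/2 = 1.368750
  f(c_4) = f(1.368750) = 0.056958
  f(a) × f(c) < 0, new interval: [1.312500, 1.368750]
Iteration 5:
  c_5 = (1.312500 + 1.368750)/2 = 1.340625
  f(c_5) = f(1.340625) = 0.024156
  f(a) × f(c) < 0, new interval: [1.312500, 1.340625]
Iteration 6:
  c_6 = (1.312500 + 1.340625)/2 = 1.326563
  f(c_6) = f(1.326563) = 0.008300
  f(a) × f(c) < 0, new interval: [1.312500, 1.326563]

After 6 iteration(s), the approximation is c_6 = 1.326563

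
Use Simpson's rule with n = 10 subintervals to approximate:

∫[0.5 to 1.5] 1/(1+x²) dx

f(x) = 1/(1+x²)
a = 0.5, b = 1.5, n = 10
h = (b - a)/n = 0.100000

Simpson's rule: (h/3)[f(x₀) + 4f(x₁) + 2f(x₂) + ... + f(xₙ)]

x_0 = 0.5000, f(x_0) = 0.800000, coefficient = 1
x_1 = 0.6000, f(x_1) = 0.735294, coefficient = 4
x_2 = 0.7000, f(x_2) = 0.671141, coefficient = 2
x_3 = 0.8000, f(x_3) = 0.609756, coefficient = 4
x_4 = 0.9000, f(x_4) = 0.552486, coefficient = 2
x_5 = 1.0000, f(x_5) = 0.500000, coefficient = 4
x_6 = 1.1000, f(x_6) = 0.452489, coefficient = 2
x_7 = 1.2000, f(x_7) = 0.409836, coefficient = 4
x_8 = 1.3000, f(x_8) = 0.371747, coefficient = 2
x_9 = 1.4000, f(x_9) = 0.337838, coefficient = 4
x_10 = 1.5000, f(x_10) = 0.307692, coefficient = 1

I ≈ (0.100000/3) × 15.574315 = 0.519144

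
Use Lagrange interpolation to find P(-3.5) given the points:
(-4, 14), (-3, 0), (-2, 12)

Lagrange interpolation formula:
P(x) = Σ yᵢ × Lᵢ(x)
where Lᵢ(x) = Π_{j≠i} (x - xⱼ)/(xᵢ - xⱼ)

L_0(-3.5) = (-3.5 - (-3))/(-4 - (-3)) × (-3.5 - (-2))/(-4 - (-2)) = 0.375000
L_1(-3.5) = (-3.5 - (-4))/(-3 - (-4)) × (-3.5 - (-2))/(-3 - (-2)) = 0.750000
L_2(-3.5) = (-3.5 - (-4))/(-2 - (-4)) × (-3.5 - (-3))/(-2 - (-3)) = -0.125000

P(-3.5) = 14×L_0(-3.5) + 0×L_1(-3.5) + 12×L_2(-3.5)
P(-3.5) = 3.750000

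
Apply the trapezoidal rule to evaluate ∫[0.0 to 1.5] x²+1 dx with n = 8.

f(x) = x²+1
a = 0.0, b = 1.5, n = 8
h = (b - a)/n = 0.187500

Trapezoidal rule: (h/2)[f(x₀) + 2f(x₁) + 2f(x₂) + ... + f(xₙ)]

x_0 = 0.0000, f(x_0) = 1.000000, coefficient = 1
x_1 = 0.1875, f(x_1) = 1.035156, coefficient = 2
x_2 = 0.3750, f(x_2) = 1.140625, coefficient = 2
x_3 = 0.5625, f(x_3) = 1.316406, coefficient = 2
x_4 = 0.7500, f(x_4) = 1.562500, coefficient = 2
x_5 = 0.9375, f(x_5) = 1.878906, coefficient = 2
x_6 = 1.1250, f(x_6) = 2.265625, coefficient = 2
x_7 = 1.3125, f(x_7) = 2.722656, coefficient = 2
x_8 = 1.5000, f(x_8) = 3.250000, coefficient = 1

I ≈ (0.187500/2) × 28.093750 = 2.633789
Exact value: 2.625000
Error: 0.008789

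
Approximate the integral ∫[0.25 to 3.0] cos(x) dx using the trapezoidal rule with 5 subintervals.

f(x) = cos(x)
a = 0.25, b = 3.0, n = 5
h = (b - a)/n = 0.550000

Trapezoidal rule: (h/2)[f(x₀) + 2f(x₁) + 2f(x₂) + ... + f(xₙ)]

x_0 = 0.2500, f(x_0) = 0.968912, coefficient = 1
x_1 = 0.8000, f(x_1) = 0.696707, coefficient = 2
x_2 = 1.3500, f(x_2) = 0.219007, coefficient = 2
x_3 = 1.9000, f(x_3) = -0.323290, coefficient = 2
x_4 = 2.4500, f(x_4) = -0.770231, coefficient = 2
x_5 = 3.0000, f(x_5) = -0.989992, coefficient = 1

I ≈ (0.550000/2) × -0.376695 = -0.103591
Exact value: -0.106284
Error: 0.002693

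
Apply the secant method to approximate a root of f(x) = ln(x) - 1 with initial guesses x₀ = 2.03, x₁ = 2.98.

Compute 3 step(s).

f(x) = ln(x) - 1
x₀ = 2.03, x₁ = 2.98

Secant formula: x_{n+1} = x_n - f(x_n)(x_n - x_{n-1})/(f(x_n) - f(x_{n-1}))

Iteration 1:
  f(2.030000) = -0.291964
  f(2.980000) = 0.091923
  x_2 = 2.980000 - 0.091923×(2.980000 - 2.030000)/(0.091923 - (-0.291964))
       = 2.752519
Iteration 2:
  f(2.980000) = 0.091923
  f(2.752519) = 0.012516
  x_3 = 2.752519 - 0.012516×(2.752519 - 2.980000)/(0.012516 - 0.091923)
       = 2.716662
Iteration 3:
  f(2.752519) = 0.012516
  f(2.716662) = -0.000596
  x_4 = 2.716662 - (-0.000596)×(2.716662 - 2.752519)/(-0.000596 - 0.012516)
       = 2.718292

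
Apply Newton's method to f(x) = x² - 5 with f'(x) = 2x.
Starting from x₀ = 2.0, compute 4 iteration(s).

f(x) = x² - 5
f'(x) = 2x
x₀ = 2.0

Newton-Raphson formula: x_{n+1} = x_n - f(x_n)/f'(x_n)

Iteration 1:
  f(2.000000) = -1.000000
  f'(2.000000) = 4.000000
  x_1 = 2.000000 - (-1.000000)/4.000000 = 2.250000
Iteration 2:
  f(2.250000) = 0.062500
  f'(2.250000) = 4.500000
  x_2 = 2.250000 - 0.062500/4.500000 = 2.236111
Iteration 3:
  f(2.236111) = 0.000193
  f'(2.236111) = 4.472222
  x_3 = 2.236111 - 0.000193/4.472222 = 2.236068
Iteration 4:
  f(2.236068) = 0.000000
  f'(2.236068) = 4.472136
  x_4 = 2.236068 - 0.000000/4.472136 = 2.236068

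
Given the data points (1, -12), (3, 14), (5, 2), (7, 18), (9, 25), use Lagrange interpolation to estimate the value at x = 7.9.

Lagrange interpolation formula:
P(x) = Σ yᵢ × Lᵢ(x)
where Lᵢ(x) = Π_{j≠i} (x - xⱼ)/(xᵢ - xⱼ)

L_0(7.9) = (7.9 - 3)/(1 - 3) × (7.9 - 5)/(1 - 5) × (7.9 - 7)/(1 - 7) × (7.9 - 9)/(1 - 9) = -0.036635
L_1(7.9) = (7.9 - 1)/(3 - 1) × (7.9 - 5)/(3 - 5) × (7.9 - 7)/(3 - 7) × (7.9 - 9)/(3 - 9) = 0.206353
L_2(7.9) = (7.9 - 1)/(5 - 1) × (7.9 - 3)/(5 - 3) × (7.9 - 7)/(5 - 7) × (7.9 - 9)/(5 - 9) = -0.522998
L_3(7.9) = (7.9 - 1)/(7 - 1) × (7.9 - 3)/(7 - 3) × (7.9 - 5)/(7 - 5) × (7.9 - 9)/(7 - 9) = 1.123478
L_4(7.9) = (7.9 - 1)/(9 - 1) × (7.9 - 3)/(9 - 3) × (7.9 - 5)/(9 - 5) × (7.9 - 7)/(9 - 7) = 0.229802

P(7.9) = (-12)×L_0(7.9) + 14×L_1(7.9) + 2×L_2(7.9) + 18×L_3(7.9) + 25×L_4(7.9)
P(7.9) = 28.250234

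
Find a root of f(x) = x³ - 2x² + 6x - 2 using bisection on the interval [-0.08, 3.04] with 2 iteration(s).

f(x) = x³ - 2x² + 6x - 2
Initial interval: [-0.08, 3.04]

Iteration 1:
  c_1 = (-0.080000 + 3.040000)/2 = 1.480000
  f(c_1) = f(1.480000) = 5.740992
  f(a) × f(c) < 0, new interval: [-0.080000, 1.480000]
Iteration 2:
  c_2 = (-0.080000 + 1.480000)/2 = 0.700000
  f(c_2) = f(0.700000) = 1.563000
  f(a) × f(c) < 0, new interval: [-0.080000, 0.700000]

After 2 iteration(s), the approximation is c_2 = 0.700000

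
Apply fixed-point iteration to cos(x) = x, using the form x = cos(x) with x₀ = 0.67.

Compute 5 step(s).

Equation: cos(x) = x
Fixed-point form: x = cos(x)
x₀ = 0.67

x_1 = g(0.670000) = 0.783822
x_2 = g(0.783822) = 0.708221
x_3 = g(0.708221) = 0.759521
x_4 = g(0.759521) = 0.725166
x_5 = g(0.725166) = 0.748389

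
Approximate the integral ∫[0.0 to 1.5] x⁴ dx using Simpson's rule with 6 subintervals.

f(x) = x⁴
a = 0.0, b = 1.5, n = 6
h = (b - a)/n = 0.250000

Simpson's rule: (h/3)[f(x₀) + 4f(x₁) + 2f(x₂) + ... + f(xₙ)]

x_0 = 0.0000, f(x_0) = 0.000000, coefficient = 1
x_1 = 0.2500, f(x_1) = 0.003906, coefficient = 4
x_2 = 0.5000, f(x_2) = 0.062500, coefficient = 2
x_3 = 0.7500, f(x_3) = 0.316406, coefficient = 4
x_4 = 1.0000, f(x_4) = 1.000000, coefficient = 2
x_5 = 1.2500, f(x_5) = 2.441406, coefficient = 4
x_6 = 1.5000, f(x_6) = 5.062500, coefficient = 1

I ≈ (0.250000/3) × 18.234375 = 1.519531
Exact value: 1.518750
Error: 0.000781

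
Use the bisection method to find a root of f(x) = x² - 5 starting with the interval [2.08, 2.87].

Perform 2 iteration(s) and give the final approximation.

f(x) = x² - 5
Initial interval: [2.08, 2.87]

Iteration 1:
  c_1 = (2.080000 + 2.870000)/2 = 2.475000
  f(c_1) = f(2.475000) = 1.125625
  f(a) × f(c) < 0, new interval: [2.080000, 2.475000]
Iteration 2:
  c_2 = (2.080000 + 2.475000)/2 = 2.277500
  f(c_2) = f(2.277500) = 0.187006
  f(a) × f(c) < 0, new interval: [2.080000, 2.277500]

After 2 iteration(s), the approximation is c_2 = 2.277500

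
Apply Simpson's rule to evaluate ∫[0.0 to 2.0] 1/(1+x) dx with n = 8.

f(x) = 1/(1+x)
a = 0.0, b = 2.0, n = 8
h = (b - a)/n = 0.250000

Simpson's rule: (h/3)[f(x₀) + 4f(x₁) + 2f(x₂) + ... + f(xₙ)]

x_0 = 0.0000, f(x_0) = 1.000000, coefficient = 1
x_1 = 0.2500, f(x_1) = 0.800000, coefficient = 4
x_2 = 0.5000, f(x_2) = 0.666667, coefficient = 2
x_3 = 0.7500, f(x_3) = 0.571429, coefficient = 4
x_4 = 1.0000, f(x_4) = 0.500000, coefficient = 2
x_5 = 1.2500, f(x_5) = 0.444444, coefficient = 4
x_6 = 1.5000, f(x_6) = 0.400000, coefficient = 2
x_7 = 1.7500, f(x_7) = 0.363636, coefficient = 4
x_8 = 2.0000, f(x_8) = 0.333333, coefficient = 1

I ≈ (0.250000/3) × 13.184704 = 1.098725
Exact value: 1.098612
Error: 0.000113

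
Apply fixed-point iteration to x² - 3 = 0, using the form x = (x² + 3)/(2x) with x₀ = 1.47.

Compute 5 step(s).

Equation: x² - 3 = 0
Fixed-point form: x = (x² + 3)/(2x)
x₀ = 1.47

x_1 = g(1.470000) = 1.755408
x_2 = g(1.755408) = 1.732206
x_3 = g(1.732206) = 1.732051
x_4 = g(1.732051) = 1.732051
x_5 = g(1.732051) = 1.732051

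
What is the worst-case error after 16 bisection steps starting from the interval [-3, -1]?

Bisection error bound: |error| ≤ (b-a)/2^n
|error| ≤ (-1 - (-3))/2^16 = 2/2^16
|error| ≤ 0.0000305176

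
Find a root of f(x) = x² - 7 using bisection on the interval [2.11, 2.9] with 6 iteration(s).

f(x) = x² - 7
Initial interval: [2.11, 2.9]

Iteration 1:
  c_1 = (2.110000 + 2.900000)/2 = 2.505000
  f(c_1) = f(2.505000) = -0.724975
  f(a) × f(c) ≥ 0, new interval: [2.505000, 2.900000]
Iteration 2:
  c_2 = (2.505000 + 2.900000)/2 = 2.702500
  f(c_2) = f(2.702500) = 0.303506
  f(a) × f(c) < 0, new interval: [2.505000, 2.702500]
Iteration 3:
  c_3 = (2.505000 + 2.702500)/2 = 2.603750
  f(c_3) = f(2.603750) = -0.220486
  f(a) × f(c) ≥ 0, new interval: [2.603750, 2.702500]
Iteration 4:
  c_4 = (2.603750 + 2.702500)/2 = 2.653125
  f(c_4) = f(2.653125) = 0.039072
  f(a) × f(c) < 0, new interval: [2.603750, 2.653125]
Iteration 5:
  c_5 = (2.603750 + 2.653125)/2 = 2.628437
  f(c_5) = f(2.628437) = -0.091316
  f(a) × f(c) ≥ 0, new interval: [2.628437, 2.653125]
Iteration 6:
  c_6 = (2.628437 + 2.653125)/2 = 2.640781
  f(c_6) = f(2.640781) = -0.026274
  f(a) × f(c) ≥ 0, new interval: [2.640781, 2.653125]

After 6 iteration(s), the approximation is c_6 = 2.640781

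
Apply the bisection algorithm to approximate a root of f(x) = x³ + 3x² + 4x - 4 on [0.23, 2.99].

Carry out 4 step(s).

f(x) = x³ + 3x² + 4x - 4
Initial interval: [0.23, 2.99]

Iteration 1:
  c_1 = (0.230000 + 2.990000)/2 = 1.610000
  f(c_1) = f(1.610000) = 14.389581
  f(a) × f(c) < 0, new interval: [0.230000, 1.610000]
Iteration 2:
  c_2 = (0.230000 + 1.610000)/2 = 0.920000
  f(c_2) = f(0.920000) = 2.997888
  f(a) × f(c) < 0, new interval: [0.230000, 0.920000]
Iteration 3:
  c_3 = (0.230000 + 0.920000)/2 = 0.575000
  f(c_3) = f(0.575000) = -0.518016
  f(a) × f(c) ≥ 0, new interval: [0.575000, 0.920000]
Iteration 4:
  c_4 = (0.575000 + 0.920000)/2 = 0.747500
  f(c_4) = f(0.747500) = 1.083939
  f(a) × f(c) < 0, new interval: [0.575000, 0.747500]

After 4 iteration(s), the approximation is c_4 = 0.747500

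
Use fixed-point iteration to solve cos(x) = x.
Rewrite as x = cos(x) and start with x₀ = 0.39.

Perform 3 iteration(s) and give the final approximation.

Equation: cos(x) = x
Fixed-point form: x = cos(x)
x₀ = 0.39

x_1 = g(0.390000) = 0.924909
x_2 = g(0.924909) = 0.601907
x_3 = g(0.601907) = 0.824257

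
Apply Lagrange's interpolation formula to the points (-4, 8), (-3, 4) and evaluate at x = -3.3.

Lagrange interpolation formula:
P(x) = Σ yᵢ × Lᵢ(x)
where Lᵢ(x) = Π_{j≠i} (x - xⱼ)/(xᵢ - xⱼ)

L_0(-3.3) = (-3.3 - (-3))/(-4 - (-3)) = 0.300000
L_1(-3.3) = (-3.3 - (-4))/(-3 - (-4)) = 0.700000

P(-3.3) = 8×L_0(-3.3) + 4×L_1(-3.3)
P(-3.3) = 5.200000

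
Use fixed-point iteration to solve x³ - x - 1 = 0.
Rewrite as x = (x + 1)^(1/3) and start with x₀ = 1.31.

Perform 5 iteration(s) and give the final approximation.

Equation: x³ - x - 1 = 0
Fixed-point form: x = (x + 1)^(1/3)
x₀ = 1.31

x_1 = g(1.310000) = 1.321916
x_2 = g(1.321916) = 1.324186
x_3 = g(1.324186) = 1.324617
x_4 = g(1.324617) = 1.324699
x_5 = g(1.324699) = 1.324714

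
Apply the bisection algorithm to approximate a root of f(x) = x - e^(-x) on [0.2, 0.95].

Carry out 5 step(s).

f(x) = x - e^(-x)
Initial interval: [0.2, 0.95]

Iteration 1:
  c_1 = (0.200000 + 0.950000)/2 = 0.575000
  f(c_1) = f(0.575000) = 0.012295
  f(a) × f(c) < 0, new interval: [0.200000, 0.575000]
Iteration 2:
  c_2 = (0.200000 + 0.575000)/2 = 0.387500
  f(c_2) = f(0.387500) = -0.291252
  f(a) × f(c) ≥ 0, new interval: [0.387500, 0.575000]
Iteration 3:
  c_3 = (0.387500 + 0.575000)/2 = 0.481250
  f(c_3) = f(0.481250) = -0.136760
  f(a) × f(c) ≥ 0, new interval: [0.481250, 0.575000]
Iteration 4:
  c_4 = (0.481250 + 0.575000)/2 = 0.528125
  f(c_4) = f(0.528125) = -0.061585
  f(a) × f(c) ≥ 0, new interval: [0.528125, 0.575000]
Iteration 5:
  c_5 = (0.528125 + 0.575000)/2 = 0.551562
  f(c_5) = f(0.551562) = -0.024487
  f(a) × f(c) ≥ 0, new interval: [0.551562, 0.575000]

After 5 iteration(s), the approximation is c_5 = 0.551562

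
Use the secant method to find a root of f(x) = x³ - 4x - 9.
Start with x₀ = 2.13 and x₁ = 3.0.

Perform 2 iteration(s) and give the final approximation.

f(x) = x³ - 4x - 9
x₀ = 2.13, x₁ = 3.0

Secant formula: x_{n+1} = x_n - f(x_n)(x_n - x_{n-1})/(f(x_n) - f(x_{n-1}))

Iteration 1:
  f(2.130000) = -7.856403
  f(3.000000) = 6.000000
  x_2 = 3.000000 - 6.000000×(3.000000 - 2.130000)/(6.000000 - (-7.856403))
       = 2.623279
Iteration 2:
  f(3.000000) = 6.000000
  f(2.623279) = -1.440781
  x_3 = 2.623279 - (-1.440781)×(2.623279 - 3.000000)/(-1.440781 - 6.000000)
       = 2.696225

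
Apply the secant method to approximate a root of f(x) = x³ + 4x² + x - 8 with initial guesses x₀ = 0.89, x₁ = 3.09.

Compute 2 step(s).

f(x) = x³ + 4x² + x - 8
x₀ = 0.89, x₁ = 3.09

Secant formula: x_{n+1} = x_n - f(x_n)(x_n - x_{n-1})/(f(x_n) - f(x_{n-1}))

Iteration 1:
  f(0.890000) = -3.236631
  f(3.090000) = 62.786029
  x_2 = 3.090000 - 62.786029×(3.090000 - 0.890000)/(62.786029 - (-3.236631))
       = 0.997851
Iteration 2:
  f(3.090000) = 62.786029
  f(0.997851) = -2.025760
  x_3 = 0.997851 - (-2.025760)×(0.997851 - 3.090000)/(-2.025760 - 62.786029)
       = 1.063243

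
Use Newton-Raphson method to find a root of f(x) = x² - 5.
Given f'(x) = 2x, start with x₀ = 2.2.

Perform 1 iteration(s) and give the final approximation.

f(x) = x² - 5
f'(x) = 2x
x₀ = 2.2

Newton-Raphson formula: x_{n+1} = x_n - f(x_n)/f'(x_n)

Iteration 1:
  f(2.200000) = -0.160000
  f'(2.200000) = 4.400000
  x_1 = 2.200000 - (-0.160000)/4.400000 = 2.236364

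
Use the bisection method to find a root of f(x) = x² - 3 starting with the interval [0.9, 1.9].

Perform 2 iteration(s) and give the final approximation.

f(x) = x² - 3
Initial interval: [0.9, 1.9]

Iteration 1:
  c_1 = (0.900000 + 1.900000)/2 = 1.400000
  f(c_1) = f(1.400000) = -1.040000
  f(a) × f(c) ≥ 0, new interval: [1.400000, 1.900000]
Iteration 2:
  c_2 = (1.400000 + 1.900000)/2 = 1.650000
  f(c_2) = f(1.650000) = -0.277500
  f(a) × f(c) ≥ 0, new interval: [1.650000, 1.900000]

After 2 iteration(s), the approximation is c_2 = 1.650000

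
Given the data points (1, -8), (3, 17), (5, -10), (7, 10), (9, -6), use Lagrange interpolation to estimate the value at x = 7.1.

Lagrange interpolation formula:
P(x) = Σ yᵢ × Lᵢ(x)
where Lᵢ(x) = Π_{j≠i} (x - xⱼ)/(xᵢ - xⱼ)

L_0(7.1) = (7.1 - 3)/(1 - 3) × (7.1 - 5)/(1 - 5) × (7.1 - 7)/(1 - 7) × (7.1 - 9)/(1 - 9) = -0.004260
L_1(7.1) = (7.1 - 1)/(3 - 1) × (7.1 - 5)/(3 - 5) × (7.1 - 7)/(3 - 7) × (7.1 - 9)/(3 - 9) = 0.025353
L_2(7.1) = (7.1 - 1)/(5 - 1) × (7.1 - 3)/(5 - 3) × (7.1 - 7)/(5 - 7) × (7.1 - 9)/(5 - 9) = -0.074248
L_3(7.1) = (7.1 - 1)/(7 - 1) × (7.1 - 3)/(7 - 3) × (7.1 - 5)/(7 - 5) × (7.1 - 9)/(7 - 9) = 1.039478
L_4(7.1) = (7.1 - 1)/(9 - 1) × (7.1 - 3)/(9 - 3) × (7.1 - 5)/(9 - 5) × (7.1 - 7)/(9 - 7) = 0.013677

P(7.1) = (-8)×L_0(7.1) + 17×L_1(7.1) + (-10)×L_2(7.1) + 10×L_3(7.1) + (-6)×L_4(7.1)
P(7.1) = 11.520286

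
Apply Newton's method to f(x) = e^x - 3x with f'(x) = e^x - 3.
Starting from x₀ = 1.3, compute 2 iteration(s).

f(x) = e^x - 3x
f'(x) = e^x - 3
x₀ = 1.3

Newton-Raphson formula: x_{n+1} = x_n - f(x_n)/f'(x_n)

Iteration 1:
  f(1.300000) = -0.230703
  f'(1.300000) = 0.669297
  x_1 = 1.300000 - (-0.230703)/0.669297 = 1.644695
Iteration 2:
  f(1.644695) = 0.245345
  f'(1.644695) = 2.179431
  x_2 = 1.644695 - 0.245345/2.179431 = 1.532122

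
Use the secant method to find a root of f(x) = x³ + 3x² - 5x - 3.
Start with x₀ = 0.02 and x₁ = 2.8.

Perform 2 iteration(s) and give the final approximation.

f(x) = x³ + 3x² - 5x - 3
x₀ = 0.02, x₁ = 2.8

Secant formula: x_{n+1} = x_n - f(x_n)(x_n - x_{n-1})/(f(x_n) - f(x_{n-1}))

Iteration 1:
  f(0.020000) = -3.098792
  f(2.800000) = 28.472000
  x_2 = 2.800000 - 28.472000×(2.800000 - 0.020000)/(28.472000 - (-3.098792))
       = 0.292867
Iteration 2:
  f(2.800000) = 28.472000
  f(0.292867) = -4.181904
  x_3 = 0.292867 - (-4.181904)×(0.292867 - 2.800000)/(-4.181904 - 28.472000)
       = 0.613950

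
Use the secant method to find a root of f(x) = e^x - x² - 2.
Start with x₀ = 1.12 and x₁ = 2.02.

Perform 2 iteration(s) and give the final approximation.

f(x) = e^x - x² - 2
x₀ = 1.12, x₁ = 2.02

Secant formula: x_{n+1} = x_n - f(x_n)(x_n - x_{n-1})/(f(x_n) - f(x_{n-1}))

Iteration 1:
  f(1.120000) = -0.189546
  f(2.020000) = 1.457925
  x_2 = 2.020000 - 1.457925×(2.020000 - 1.120000)/(1.457925 - (-0.189546))
       = 1.223547
Iteration 2:
  f(2.020000) = 1.457925
  f(1.223547) = -0.097844
  x_3 = 1.223547 - (-0.097844)×(1.223547 - 2.020000)/(-0.097844 - 1.457925)
       = 1.273637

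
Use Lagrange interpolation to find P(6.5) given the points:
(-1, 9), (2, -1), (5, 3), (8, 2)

Lagrange interpolation formula:
P(x) = Σ yᵢ × Lᵢ(x)
where Lᵢ(x) = Π_{j≠i} (x - xⱼ)/(xᵢ - xⱼ)

L_0(6.5) = (6.5 - 2)/(-1 - 2) × (6.5 - 5)/(-1 - 5) × (6.5 - 8)/(-1 - 8) = 0.062500
L_1(6.5) = (6.5 - (-1))/(2 - (-1)) × (6.5 - 5)/(2 - 5) × (6.5 - 8)/(2 - 8) = -0.312500
L_2(6.5) = (6.5 - (-1))/(5 - (-1)) × (6.5 - 2)/(5 - 2) × (6.5 - 8)/(5 - 8) = 0.937500
L_3(6.5) = (6.5 - (-1))/(8 - (-1)) × (6.5 - 2)/(8 - 2) × (6.5 - 5)/(8 - 5) = 0.312500

P(6.5) = 9×L_0(6.5) + (-1)×L_1(6.5) + 3×L_2(6.5) + 2×L_3(6.5)
P(6.5) = 4.312500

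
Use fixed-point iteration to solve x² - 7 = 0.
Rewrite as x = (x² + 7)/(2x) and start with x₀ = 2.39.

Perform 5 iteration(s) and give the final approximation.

Equation: x² - 7 = 0
Fixed-point form: x = (x² + 7)/(2x)
x₀ = 2.39

x_1 = g(2.390000) = 2.659435
x_2 = g(2.659435) = 2.645787
x_3 = g(2.645787) = 2.645751
x_4 = g(2.645751) = 2.645751
x_5 = g(2.645751) = 2.645751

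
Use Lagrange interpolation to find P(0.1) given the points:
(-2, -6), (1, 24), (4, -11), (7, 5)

Lagrange interpolation formula:
P(x) = Σ yᵢ × Lᵢ(x)
where Lᵢ(x) = Π_{j≠i} (x - xⱼ)/(xᵢ - xⱼ)

L_0(0.1) = (0.1 - 1)/(-2 - 1) × (0.1 - 4)/(-2 - 4) × (0.1 - 7)/(-2 - 7) = 0.149500
L_1(0.1) = (0.1 - (-2))/(1 - (-2)) × (0.1 - 4)/(1 - 4) × (0.1 - 7)/(1 - 7) = 1.046500
L_2(0.1) = (0.1 - (-2))/(4 - (-2)) × (0.1 - 1)/(4 - 1) × (0.1 - 7)/(4 - 7) = -0.241500
L_3(0.1) = (0.1 - (-2))/(7 - (-2)) × (0.1 - 1)/(7 - 1) × (0.1 - 4)/(7 - 4) = 0.045500

P(0.1) = (-6)×L_0(0.1) + 24×L_1(0.1) + (-11)×L_2(0.1) + 5×L_3(0.1)
P(0.1) = 27.103000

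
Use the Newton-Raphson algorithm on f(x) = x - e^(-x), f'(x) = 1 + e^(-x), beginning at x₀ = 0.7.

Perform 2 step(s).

f(x) = x - e^(-x)
f'(x) = 1 + e^(-x)
x₀ = 0.7

Newton-Raphson formula: x_{n+1} = x_n - f(x_n)/f'(x_n)

Iteration 1:
  f(0.700000) = 0.203415
  f'(0.700000) = 1.496585
  x_1 = 0.700000 - 0.203415/1.496585 = 0.564081
Iteration 2:
  f(0.564081) = -0.004802
  f'(0.564081) = 1.568883
  x_2 = 0.564081 - (-0.004802)/1.568883 = 0.567142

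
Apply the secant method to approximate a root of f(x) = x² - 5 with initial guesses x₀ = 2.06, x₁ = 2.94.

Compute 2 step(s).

f(x) = x² - 5
x₀ = 2.06, x₁ = 2.94

Secant formula: x_{n+1} = x_n - f(x_n)(x_n - x_{n-1})/(f(x_n) - f(x_{n-1}))

Iteration 1:
  f(2.060000) = -0.756400
  f(2.940000) = 3.643600
  x_2 = 2.940000 - 3.643600×(2.940000 - 2.060000)/(3.643600 - (-0.756400))
       = 2.211280
Iteration 2:
  f(2.940000) = 3.643600
  f(2.211280) = -0.110241
  x_3 = 2.211280 - (-0.110241)×(2.211280 - 2.940000)/(-0.110241 - 3.643600)
       = 2.232681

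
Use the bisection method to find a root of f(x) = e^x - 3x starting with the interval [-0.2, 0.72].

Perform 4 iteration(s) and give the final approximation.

f(x) = e^x - 3x
Initial interval: [-0.2, 0.72]

Iteration 1:
  c_1 = (-0.200000 + 0.720000)/2 = 0.260000
  f(c_1) = f(0.260000) = 0.516930
  f(a) × f(c) ≥ 0, new interval: [0.260000, 0.720000]
Iteration 2:
  c_2 = (0.260000 + 0.720000)/2 = 0.490000
  f(c_2) = f(0.490000) = 0.162316
  f(a) × f(c) ≥ 0, new interval: [0.490000, 0.720000]
Iteration 3:
  c_3 = (0.490000 + 0.720000)/2 = 0.605000
  f(c_3) = f(0.605000) = 0.016252
  f(a) × f(c) ≥ 0, new interval: [0.605000, 0.720000]
Iteration 4:
  c_4 = (0.605000 + 0.720000)/2 = 0.662500
  f(c_4) = f(0.662500) = -0.047865
  f(a) × f(c) < 0, new interval: [0.605000, 0.662500]

After 4 iteration(s), the approximation is c_4 = 0.662500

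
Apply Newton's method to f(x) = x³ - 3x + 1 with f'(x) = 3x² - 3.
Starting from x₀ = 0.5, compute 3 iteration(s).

f(x) = x³ - 3x + 1
f'(x) = 3x² - 3
x₀ = 0.5

Newton-Raphson formula: x_{n+1} = x_n - f(x_n)/f'(x_n)

Iteration 1:
  f(0.500000) = -0.375000
  f'(0.500000) = -2.250000
  x_1 = 0.500000 - (-0.375000)/(-2.250000) = 0.333333
Iteration 2:
  f(0.333333) = 0.037037
  f'(0.333333) = -2.666667
  x_2 = 0.333333 - 0.037037/(-2.666667) = 0.347222
Iteration 3:
  f(0.347222) = 0.000196
  f'(0.347222) = -2.638310
  x_3 = 0.347222 - 0.000196/(-2.638310) = 0.347296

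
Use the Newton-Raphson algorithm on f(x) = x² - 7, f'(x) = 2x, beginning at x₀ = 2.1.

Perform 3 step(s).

f(x) = x² - 7
f'(x) = 2x
x₀ = 2.1

Newton-Raphson formula: x_{n+1} = x_n - f(x_n)/f'(x_n)

Iteration 1:
  f(2.100000) = -2.590000
  f'(2.100000) = 4.200000
  x_1 = 2.100000 - (-2.590000)/4.200000 = 2.716667
Iteration 2:
  f(2.716667) = 0.380278
  f'(2.716667) = 5.433333
  x_2 = 2.716667 - 0.380278/5.433333 = 2.646677
Iteration 3:
  f(2.646677) = 0.004899
  f'(2.646677) = 5.293354
  x_3 = 2.646677 - 0.004899/5.293354 = 2.645751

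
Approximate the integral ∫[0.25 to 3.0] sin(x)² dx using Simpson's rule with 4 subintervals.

f(x) = sin(x)²
a = 0.25, b = 3.0, n = 4
h = (b - a)/n = 0.687500

Simpson's rule: (h/3)[f(x₀) + 4f(x₁) + 2f(x₂) + ... + f(xₙ)]

x_0 = 0.2500, f(x_0) = 0.061209, coefficient = 1
x_1 = 0.9375, f(x_1) = 0.649767, coefficient = 4
x_2 = 1.6250, f(x_2) = 0.997065, coefficient = 2
x_3 = 2.3125, f(x_3) = 0.543639, coefficient = 4
x_4 = 3.0000, f(x_4) = 0.019915, coefficient = 1

I ≈ (0.687500/3) × 6.848876 = 1.569534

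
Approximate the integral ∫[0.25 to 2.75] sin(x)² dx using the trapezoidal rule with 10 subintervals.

f(x) = sin(x)²
a = 0.25, b = 2.75, n = 10
h = (b - a)/n = 0.250000

Trapezoidal rule: (h/2)[f(x₀) + 2f(x₁) + 2f(x₂) + ... + f(xₙ)]

x_0 = 0.2500, f(x_0) = 0.061209, coefficient = 1
x_1 = 0.5000, f(x_1) = 0.229849, coefficient = 2
x_2 = 0.7500, f(x_2) = 0.464631, coefficient = 2
x_3 = 1.0000, f(x_3) = 0.708073, coefficient = 2
x_4 = 1.2500, f(x_4) = 0.900572, coefficient = 2
x_5 = 1.5000, f(x_5) = 0.994996, coefficient = 2
x_6 = 1.7500, f(x_6) = 0.968228, coefficient = 2
x_7 = 2.0000, f(x_7) = 0.826822, coefficient = 2
x_8 = 2.2500, f(x_8) = 0.605398, coefficient = 2
x_9 = 2.5000, f(x_9) = 0.358169, coefficient = 2
x_10 = 2.7500, f(x_10) = 0.145665, coefficient = 1

I ≈ (0.250000/2) × 12.320351 = 1.540044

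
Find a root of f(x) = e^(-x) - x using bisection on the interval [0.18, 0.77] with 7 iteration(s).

f(x) = e^(-x) - x
Initial interval: [0.18, 0.77]

Iteration 1:
  c_1 = (0.180000 + 0.770000)/2 = 0.475000
  f(c_1) = f(0.475000) = 0.146885
  f(a) × f(c) ≥ 0, new interval: [0.475000, 0.770000]
Iteration 2:
  c_2 = (0.475000 + 0.770000)/2 = 0.622500
  f(c_2) = f(0.622500) = -0.085899
  f(a) × f(c) < 0, new interval: [0.475000, 0.622500]
Iteration 3:
  c_3 = (0.475000 + 0.622500)/2 = 0.548750
  f(c_3) = f(0.548750) = 0.028921
  f(a) × f(c) ≥ 0, new interval: [0.548750, 0.622500]
Iteration 4:
  c_4 = (0.548750 + 0.622500)/2 = 0.585625
  f(c_4) = f(0.585625) = -0.028867
  f(a) × f(c) < 0, new interval: [0.548750, 0.585625]
Iteration 5:
  c_5 = (0.548750 + 0.585625)/2 = 0.567188
  f(c_5) = f(0.567188) = -0.000069
  f(a) × f(c) < 0, new interval: [0.548750, 0.567188]
Iteration 6:
  c_6 = (0.548750 + 0.567188)/2 = 0.557969
  f(c_6) = f(0.557969) = 0.014402
  f(a) × f(c) ≥ 0, new interval: [0.557969, 0.567188]
Iteration 7:
  c_7 = (0.557969 + 0.567188)/2 = 0.562578
  f(c_7) = f(0.562578) = 0.007160
  f(a) × f(c) ≥ 0, new interval: [0.562578, 0.567188]

After 7 iteration(s), the approximation is c_7 = 0.562578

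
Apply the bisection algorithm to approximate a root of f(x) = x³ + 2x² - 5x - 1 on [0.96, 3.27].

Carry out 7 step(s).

f(x) = x³ + 2x² - 5x - 1
Initial interval: [0.96, 3.27]

Iteration 1:
  c_1 = (0.960000 + 3.270000)/2 = 2.115000
  f(c_1) = f(2.115000) = 6.832321
  f(a) × f(c) < 0, new interval: [0.960000, 2.115000]
Iteration 2:
  c_2 = (0.960000 + 2.115000)/2 = 1.537500
  f(c_2) = f(1.537500) = -0.325182
  f(a) × f(c) ≥ 0, new interval: [1.537500, 2.115000]
Iteration 3:
  c_3 = (1.537500 + 2.115000)/2 = 1.826250
  f(c_3) = f(1.826250) = 2.630017
  f(a) × f(c) < 0, new interval: [1.537500, 1.826250]
Iteration 4:
  c_4 = (1.537500 + 1.826250)/2 = 1.681875
  f(c_4) = f(1.681875) = 1.005558
  f(a) × f(c) < 0, new interval: [1.537500, 1.681875]
Iteration 5:
  c_5 = (1.537500 + 1.681875)/2 = 1.609688
  f(c_5) = f(1.609688) = 0.304602
  f(a) × f(c) < 0, new interval: [1.537500, 1.609688]
Iteration 6:
  c_6 = (1.537500 + 1.609688)/2 = 1.573594
  f(c_6) = f(1.573594) = -0.019046
  f(a) × f(c) ≥ 0, new interval: [1.573594, 1.609688]
Iteration 7:
  c_7 = (1.573594 + 1.609688)/2 = 1.591641
  f(c_7) = f(1.591641) = 0.140571
  f(a) × f(c) < 0, new interval: [1.573594, 1.591641]

After 7 iteration(s), the approximation is c_7 = 1.591641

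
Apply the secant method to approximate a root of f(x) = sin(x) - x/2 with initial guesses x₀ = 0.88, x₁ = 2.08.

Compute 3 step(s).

f(x) = sin(x) - x/2
x₀ = 0.88, x₁ = 2.08

Secant formula: x_{n+1} = x_n - f(x_n)(x_n - x_{n-1})/(f(x_n) - f(x_{n-1}))

Iteration 1:
  f(0.880000) = 0.330739
  f(2.080000) = -0.166867
  x_2 = 2.080000 - (-0.166867)×(2.080000 - 0.880000)/(-0.166867 - 0.330739)
       = 1.677592
Iteration 2:
  f(2.080000) = -0.166867
  f(1.677592) = 0.155507
  x_3 = 1.677592 - 0.155507×(1.677592 - 2.080000)/(0.155507 - (-0.166867))
       = 1.871706
Iteration 3:
  f(1.677592) = 0.155507
  f(1.871706) = 0.019214
  x_4 = 1.871706 - 0.019214×(1.871706 - 1.677592)/(0.019214 - 0.155507)
       = 1.899072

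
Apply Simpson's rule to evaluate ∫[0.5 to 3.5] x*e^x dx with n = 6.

f(x) = x*e^x
a = 0.5, b = 3.5, n = 6
h = (b - a)/n = 0.500000

Simpson's rule: (h/3)[f(x₀) + 4f(x₁) + 2f(x₂) + ... + f(xₙ)]

x_0 = 0.5000, f(x_0) = 0.824361, coefficient = 1
x_1 = 1.0000, f(x_1) = 2.718282, coefficient = 4
x_2 = 1.5000, f(x_2) = 6.722534, coefficient = 2
x_3 = 2.0000, f(x_3) = 14.778112, coefficient = 4
x_4 = 2.5000, f(x_4) = 30.456235, coefficient = 2
x_5 = 3.0000, f(x_5) = 60.256611, coefficient = 4
x_6 = 3.5000, f(x_6) = 115.904082, coefficient = 1

I ≈ (0.500000/3) × 502.097999 = 83.683000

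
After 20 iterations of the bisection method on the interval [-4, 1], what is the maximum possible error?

Bisection error bound: |error| ≤ (b-a)/2^n
|error| ≤ (1 - (-4))/2^20 = 5/2^20
|error| ≤ 0.0000047684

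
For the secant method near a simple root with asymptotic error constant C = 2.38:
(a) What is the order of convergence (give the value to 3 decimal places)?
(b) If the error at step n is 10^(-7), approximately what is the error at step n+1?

(a) Secant method has superlinear convergence with order φ = (1+√5)/2 ≈ 1.618.
    This means |e_{n+1}| ≈ C|e_n|^1.618.

(b) With |e_n| = 10^(-7) and C = 2.38:
    |e_{n+1}| ≈ 2.38 × (10^(-7))^1.618 = 2.38 × 10^(-11.33)

(a) ≈ 1.618 (golden ratio); (b) |e_{n+1}| ≈ 1.123e-11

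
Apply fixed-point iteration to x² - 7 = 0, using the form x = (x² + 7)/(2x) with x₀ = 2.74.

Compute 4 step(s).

Equation: x² - 7 = 0
Fixed-point form: x = (x² + 7)/(2x)
x₀ = 2.74

x_1 = g(2.740000) = 2.647372
x_2 = g(2.647372) = 2.645752
x_3 = g(2.645752) = 2.645751
x_4 = g(2.645751) = 2.645751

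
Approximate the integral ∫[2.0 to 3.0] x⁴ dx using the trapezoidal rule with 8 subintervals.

f(x) = x⁴
a = 2.0, b = 3.0, n = 8
h = (b - a)/n = 0.125000

Trapezoidal rule: (h/2)[f(x₀) + 2f(x₁) + 2f(x₂) + ... + f(xₙ)]

x_0 = 2.0000, f(x_0) = 16.000000, coefficient = 1
x_1 = 2.1250, f(x_1) = 20.390869, coefficient = 2
x_2 = 2.2500, f(x_2) = 25.628906, coefficient = 2
x_3 = 2.3750, f(x_3) = 31.816650, coefficient = 2
x_4 = 2.5000, f(x_4) = 39.062500, coefficient = 2
x_5 = 2.6250, f(x_5) = 47.480713, coefficient = 2
x_6 = 2.7500, f(x_6) = 57.191406, coefficient = 2
x_7 = 2.8750, f(x_7) = 68.320557, coefficient = 2
x_8 = 3.0000, f(x_8) = 81.000000, coefficient = 1

I ≈ (0.125000/2) × 676.783203 = 42.298950
Exact value: 42.200000
Error: 0.098950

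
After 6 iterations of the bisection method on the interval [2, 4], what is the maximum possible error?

Bisection error bound: |error| ≤ (b-a)/2^n
|error| ≤ (4 - 2)/2^6 = 2/2^6
|error| ≤ 0.0312500000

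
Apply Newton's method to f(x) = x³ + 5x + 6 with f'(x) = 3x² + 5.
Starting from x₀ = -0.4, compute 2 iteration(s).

f(x) = x³ + 5x + 6
f'(x) = 3x² + 5
x₀ = -0.4

Newton-Raphson formula: x_{n+1} = x_n - f(x_n)/f'(x_n)

Iteration 1:
  f(-0.400000) = 3.936000
  f'(-0.400000) = 5.480000
  x_1 = -0.400000 - 3.936000/5.480000 = -1.118248
Iteration 2:
  f(-1.118248) = -0.989587
  f'(-1.118248) = 8.751437
  x_2 = -1.118248 - (-0.989587)/8.751437 = -1.005171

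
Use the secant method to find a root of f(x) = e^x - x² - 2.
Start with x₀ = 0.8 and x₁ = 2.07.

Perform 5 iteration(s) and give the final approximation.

f(x) = e^x - x² - 2
x₀ = 0.8, x₁ = 2.07

Secant formula: x_{n+1} = x_n - f(x_n)(x_n - x_{n-1})/(f(x_n) - f(x_{n-1}))

Iteration 1:
  f(0.800000) = -0.414459
  f(2.070000) = 1.639923
  x_2 = 2.070000 - 1.639923×(2.070000 - 0.800000)/(1.639923 - (-0.414459))
       = 1.056215
Iteration 2:
  f(2.070000) = 1.639923
  f(1.056215) = -0.240124
  x_3 = 1.056215 - (-0.240124)×(1.056215 - 2.070000)/(-0.240124 - 1.639923)
       = 1.185698
Iteration 3:
  f(1.056215) = -0.240124
  f(1.185698) = -0.132910
  x_4 = 1.185698 - (-0.132910)×(1.185698 - 1.056215)/(-0.132910 - (-0.240124))
       = 1.346213
Iteration 4:
  f(1.185698) = -0.132910
  f(1.346213) = 0.030556
  x_5 = 1.346213 - 0.030556×(1.346213 - 1.185698)/(0.030556 - (-0.132910))
       = 1.316209
Iteration 5:
  f(1.346213) = 0.030556
  f(1.316209) = -0.003149
  x_6 = 1.316209 - (-0.003149)×(1.316209 - 1.346213)/(-0.003149 - 0.030556)
       = 1.319012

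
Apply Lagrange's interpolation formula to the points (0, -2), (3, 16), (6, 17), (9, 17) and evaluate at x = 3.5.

Lagrange interpolation formula:
P(x) = Σ yᵢ × Lᵢ(x)
where Lᵢ(x) = Π_{j≠i} (x - xⱼ)/(xᵢ - xⱼ)

L_0(3.5) = (3.5 - 3)/(0 - 3) × (3.5 - 6)/(0 - 6) × (3.5 - 9)/(0 - 9) = -0.042438
L_1(3.5) = (3.5 - 0)/(3 - 0) × (3.5 - 6)/(3 - 6) × (3.5 - 9)/(3 - 9) = 0.891204
L_2(3.5) = (3.5 - 0)/(6 - 0) × (3.5 - 3)/(6 - 3) × (3.5 - 9)/(6 - 9) = 0.178241
L_3(3.5) = (3.5 - 0)/(9 - 0) × (3.5 - 3)/(9 - 3) × (3.5 - 6)/(9 - 6) = -0.027006

P(3.5) = (-2)×L_0(3.5) + 16×L_1(3.5) + 17×L_2(3.5) + 17×L_3(3.5)
P(3.5) = 16.915123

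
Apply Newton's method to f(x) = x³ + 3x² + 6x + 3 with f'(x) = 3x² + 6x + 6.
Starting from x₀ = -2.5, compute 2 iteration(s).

f(x) = x³ + 3x² + 6x + 3
f'(x) = 3x² + 6x + 6
x₀ = -2.5

Newton-Raphson formula: x_{n+1} = x_n - f(x_n)/f'(x_n)

Iteration 1:
  f(-2.500000) = -8.875000
  f'(-2.500000) = 9.750000
  x_1 = -2.500000 - (-8.875000)/9.750000 = -1.589744
Iteration 2:
  f(-1.589744) = -2.974342
  f'(-1.589744) = 4.043393
  x_2 = -1.589744 - (-2.974342)/4.043393 = -0.854138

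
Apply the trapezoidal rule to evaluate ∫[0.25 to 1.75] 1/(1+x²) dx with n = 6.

f(x) = 1/(1+x²)
a = 0.25, b = 1.75, n = 6
h = (b - a)/n = 0.250000

Trapezoidal rule: (h/2)[f(x₀) + 2f(x₁) + 2f(x₂) + ... + f(xₙ)]

x_0 = 0.2500, f(x_0) = 0.941176, coefficient = 1
x_1 = 0.5000, f(x_1) = 0.800000, coefficient = 2
x_2 = 0.7500, f(x_2) = 0.640000, coefficient = 2
x_3 = 1.0000, f(x_3) = 0.500000, coefficient = 2
x_4 = 1.2500, f(x_4) = 0.390244, coefficient = 2
x_5 = 1.5000, f(x_5) = 0.307692, coefficient = 2
x_6 = 1.7500, f(x_6) = 0.246154, coefficient = 1

I ≈ (0.250000/2) × 6.463203 = 0.807900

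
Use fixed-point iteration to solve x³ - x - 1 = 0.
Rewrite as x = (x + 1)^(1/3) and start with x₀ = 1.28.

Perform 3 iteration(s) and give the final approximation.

Equation: x³ - x - 1 = 0
Fixed-point form: x = (x + 1)^(1/3)
x₀ = 1.28

x_1 = g(1.280000) = 1.316169
x_2 = g(1.316169) = 1.323092
x_3 = g(1.323092) = 1.324409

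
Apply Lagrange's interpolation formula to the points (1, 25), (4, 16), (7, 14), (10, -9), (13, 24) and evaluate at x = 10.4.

Lagrange interpolation formula:
P(x) = Σ yᵢ × Lᵢ(x)
where Lᵢ(x) = Π_{j≠i} (x - xⱼ)/(xᵢ - xⱼ)

L_0(10.4) = (10.4 - 4)/(1 - 4) × (10.4 - 7)/(1 - 7) × (10.4 - 10)/(1 - 10) × (10.4 - 13)/(1 - 13) = -0.011641
L_1(10.4) = (10.4 - 1)/(4 - 1) × (10.4 - 7)/(4 - 7) × (10.4 - 10)/(4 - 10) × (10.4 - 13)/(4 - 13) = 0.068392
L_2(10.4) = (10.4 - 1)/(7 - 1) × (10.4 - 4)/(7 - 4) × (10.4 - 10)/(7 - 10) × (10.4 - 13)/(7 - 13) = -0.193106
L_3(10.4) = (10.4 - 1)/(10 - 1) × (10.4 - 4)/(10 - 4) × (10.4 - 7)/(10 - 7) × (10.4 - 13)/(10 - 13) = 1.094268
L_4(10.4) = (10.4 - 1)/(13 - 1) × (10.4 - 4)/(13 - 4) × (10.4 - 7)/(13 - 7) × (10.4 - 10)/(13 - 10) = 0.042087

P(10.4) = 25×L_0(10.4) + 16×L_1(10.4) + 14×L_2(10.4) + (-9)×L_3(10.4) + 24×L_4(10.4)
P(10.4) = -10.738568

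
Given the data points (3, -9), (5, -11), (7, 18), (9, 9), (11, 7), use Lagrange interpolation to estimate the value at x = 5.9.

Lagrange interpolation formula:
P(x) = Σ yᵢ × Lᵢ(x)
where Lᵢ(x) = Π_{j≠i} (x - xⱼ)/(xᵢ - xⱼ)

L_0(5.9) = (5.9 - 5)/(3 - 5) × (5.9 - 7)/(3 - 7) × (5.9 - 9)/(3 - 9) × (5.9 - 11)/(3 - 11) = -0.040760
L_1(5.9) = (5.9 - 3)/(5 - 3) × (5.9 - 7)/(5 - 7) × (5.9 - 9)/(5 - 9) × (5.9 - 11)/(5 - 11) = 0.525353
L_2(5.9) = (5.9 - 3)/(7 - 3) × (5.9 - 5)/(7 - 5) × (5.9 - 9)/(7 - 9) × (5.9 - 11)/(7 - 11) = 0.644752
L_3(5.9) = (5.9 - 3)/(9 - 3) × (5.9 - 5)/(9 - 5) × (5.9 - 7)/(9 - 7) × (5.9 - 11)/(9 - 11) = -0.152522
L_4(5.9) = (5.9 - 3)/(11 - 3) × (5.9 - 5)/(11 - 5) × (5.9 - 7)/(11 - 7) × (5.9 - 9)/(11 - 9) = 0.023177

P(5.9) = (-9)×L_0(5.9) + (-11)×L_1(5.9) + 18×L_2(5.9) + 9×L_3(5.9) + 7×L_4(5.9)
P(5.9) = 4.983030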